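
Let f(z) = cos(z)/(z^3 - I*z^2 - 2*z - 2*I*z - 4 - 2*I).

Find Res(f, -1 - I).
(-1/13 - 3*I/26)*cos(1 + I)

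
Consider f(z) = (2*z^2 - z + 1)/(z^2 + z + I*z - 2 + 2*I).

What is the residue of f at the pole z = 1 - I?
Write f(z) = P(z)/Q(z) with P(z) = 2*z^2 - z + 1 and Q(z) = z^2 + z + I*z - 2 + 2*I.
The denominator factors as Q(z) = (z + 2)*(z - 1 + I), so z = 1 - I is a simple zero of Q and P is analytic there; z = 1 - I is therefore a simple pole and
  Res(f, z₀) = P(z₀)/Q'(z₀).

Q'(z) = 2*z + 1 + I, so Q'(1 - I) = 3 - I.
P(1 - I) = -3*I.

Res(f, 1 - I) = (-3*I)/(3 - I) = 3/10 - 9*I/10

Final answer: 3/10 - 9*I/10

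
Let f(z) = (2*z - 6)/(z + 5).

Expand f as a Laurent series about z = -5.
Put w = z - (-5), i.e. z = w - 5. The denominator is w, so it suffices to rewrite the numerator in powers of w.

P(z) = 2*z - 6
P(w - 5) = -16 + 2*w

Dividing each term by w:
  f = -16/w + 2

Substituting back w = z + 5:
  f(z) = -16/(z + 5) + 2

The series is finite because the numerator is a polynomial; the negative powers form the principal part, and the coefficient of 1/(z + 5) gives Res(f, -5) = -16.

Final answer: -16/(z + 5) + 2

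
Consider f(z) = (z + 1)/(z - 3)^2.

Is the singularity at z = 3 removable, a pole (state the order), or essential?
pole of order 2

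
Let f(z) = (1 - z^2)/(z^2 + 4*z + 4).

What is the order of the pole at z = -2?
Factor the denominator:
  z^2 + 4*z + 4 = (z + 2)^2

The numerator P(z) = 1 - z^2 has P(-2) = -3 ≠ 0, so no factor of (z + 2) cancels.
Near z = -2 we can therefore write f(z) = g(z)/(z + 2)^2 with g analytic at -2 and g(-2) ≠ 0 (g is just the numerator).

Hence z = -2 is a pole of order 2.

Final answer: 2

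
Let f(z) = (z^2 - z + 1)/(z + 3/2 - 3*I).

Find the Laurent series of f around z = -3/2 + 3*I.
Put w = z - (-3/2 + 3*I), i.e. z = w - 3/2 + 3*I. The denominator is w, so it suffices to rewrite the numerator in powers of w.

P(z) = z^2 - z + 1
P(w - 3/2 + 3*I) = -17/4 - 12*I + (-4 + 6*I)*w + w^2

Dividing each term by w:
  f = (-17/4 - 12*I)/w - 4 + 6*I + w

Substituting back w = z + 3/2 - 3*I:
  f(z) = (-17/4 - 12*I)/(z + 3/2 - 3*I) - 4 + 6*I + (z + 3/2 - 3*I)

The series is finite because the numerator is a polynomial; the negative powers form the principal part, and the coefficient of 1/(z + 3/2 - 3*I) gives Res(f, -3/2 + 3*I) = -17/4 - 12*I.

Final answer: (-17/4 - 12*I)/(z + 3/2 - 3*I) - 4 + 6*I + (z + 3/2 - 3*I)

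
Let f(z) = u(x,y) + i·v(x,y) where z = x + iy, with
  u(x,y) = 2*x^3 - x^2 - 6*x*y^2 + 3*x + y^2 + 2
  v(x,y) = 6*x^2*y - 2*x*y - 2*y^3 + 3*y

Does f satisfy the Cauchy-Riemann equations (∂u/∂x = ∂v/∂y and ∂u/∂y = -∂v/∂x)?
∂u/∂x = 6*x^2 - 2*x - 6*y^2 + 3
∂v/∂y = 6*x^2 - 2*x - 6*y^2 + 3
∂u/∂y = -12*x*y + 2*y
∂v/∂x = 12*x*y - 2*y
∂u/∂x = ∂v/∂y and ∂u/∂y = -∂v/∂x hold identically; f is analytic.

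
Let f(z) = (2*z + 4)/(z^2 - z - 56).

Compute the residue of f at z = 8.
4/3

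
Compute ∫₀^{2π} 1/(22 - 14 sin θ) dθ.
Call the integral J. The integrand is 2π-periodic and we integrate over a full period, so shifting θ does not change the value (θ → θ + π/2 turns sin θ into cos θ; θ → θ + π flips the sign of the trig term). Hence
  J = ∫₀^{2π} dθ/(22 + 14 cos θ).
Put z = e^{iθ}: then cos θ = (z + 1/z)/2, dθ = dz/(iz), and z runs once counterclockwise around |z| = 1:
  J = ∮_{|z|=1} 1/(22 + 14*(z + 1/z)/2) · dz/(iz) = (2/i) ∮_{|z|=1} dz/(14*z^2 + 44*z + 14).
The roots of 14*z^2 + 44*z + 14 are z = (-22 ± sqrt(22^2 - 14^2))/14, with sqrt(288) = 12*sqrt(2); their product is 1, so only z₊ = -11/7 + 6*sqrt(2)/7 lies inside the unit circle (z₋ = -11/7 - 6*sqrt(2)/7 lies outside).
z₊ is a simple zero of q(z) = 14*z^2 + 44*z + 14, so Res(1/q, z₊) = 1/q'(z₊) with q'(z) = 28*z + 44; and q'(z₊) = 14*(z₊ - z₋) = 24*sqrt(2).
Therefore J = (2/i) · 2πi · 1/(24*sqrt(2)) = 2*pi/(12*sqrt(2)) = sqrt(2)*pi/12

Final answer: sqrt(2)*pi/12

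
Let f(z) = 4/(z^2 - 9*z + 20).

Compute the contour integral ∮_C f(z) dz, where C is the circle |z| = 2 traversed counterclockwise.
By the residue theorem, ∮_C f(z) dz = 2πi · (sum of the residues of f at the poles inside |z| = 2).

The denominator factors as (z - 5)*(z - 4), so the singularities of f are simple poles at z = 5, z = 4.
  |5|² = 25 > 4 = 2², so this pole is outside the contour.
  |4|² = 16 > 4 = 2², so this pole is outside the contour.

No pole lies inside the contour, so f is analytic on and inside C and the integral is 0 (Cauchy's theorem).

Final answer: 0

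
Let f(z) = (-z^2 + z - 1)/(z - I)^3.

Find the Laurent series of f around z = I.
Put w = z - (I), i.e. z = w + I. The denominator is w^3, so it suffices to rewrite the numerator in powers of w.

P(z) = -z^2 + z - 1
P(w + I) = I + (1 - 2*I)*w - w^2

Dividing each term by w^3:
  f = I/w^3 + (1 - 2*I)/w^2 - 1/w

Substituting back w = z - I:
  f(z) = I/(z - I)^3 + (1 - 2*I)/(z - I)^2 - 1/(z - I)

The series is finite because the numerator is a polynomial; the negative powers form the principal part, and the coefficient of 1/(z - I) gives Res(f, I) = -1.

Final answer: I/(z - I)^3 + (1 - 2*I)/(z - I)^2 - 1/(z - I)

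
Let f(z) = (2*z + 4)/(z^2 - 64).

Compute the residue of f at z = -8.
Write f(z) = P(z)/Q(z) with P(z) = 2*z + 4 and Q(z) = z^2 - 64.
The denominator factors as Q(z) = (z - 8)*(z + 8), so z = -8 is a simple zero of Q and P is analytic there; z = -8 is therefore a simple pole and
  Res(f, z₀) = P(z₀)/Q'(z₀).

Q'(z) = 2*z, so Q'(-8) = -16.
P(-8) = -12.

Res(f, -8) = (-12)/(-16) = 3/4

Final answer: 3/4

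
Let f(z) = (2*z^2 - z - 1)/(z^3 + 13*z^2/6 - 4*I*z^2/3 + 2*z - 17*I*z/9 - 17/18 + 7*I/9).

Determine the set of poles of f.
{-3/2 - 2*I/3, -1 + 2*I, 1/3}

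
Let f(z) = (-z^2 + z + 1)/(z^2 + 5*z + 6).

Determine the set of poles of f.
{-3, -2}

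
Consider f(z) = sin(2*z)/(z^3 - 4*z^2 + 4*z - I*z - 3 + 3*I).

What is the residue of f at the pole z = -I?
Write f(z) = P(z)/Q(z) with P(z) = sin(2*z) and Q(z) = z^3 - 4*z^2 + 4*z - I*z - 3 + 3*I.
The denominator factors as Q(z) = (z + I)*(z - 3)*(z - 1 - I), so z = -I is a simple zero of Q and P is analytic there; z = -I is therefore a simple pole and
  Res(f, z₀) = P(z₀)/Q'(z₀).

Q'(z) = 3*z^2 - 8*z + 4 - I, so Q'(-I) = 1 + 7*I.
P(-I) = -I*sinh(2).

Res(f, -I) = (-I*sinh(2))/(1 + 7*I) = (-7/50 - I/50)*sinh(2)

Final answer: (-7/50 - I/50)*sinh(2)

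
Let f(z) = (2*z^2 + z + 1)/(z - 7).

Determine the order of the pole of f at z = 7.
Factor the denominator:
  z - 7 = (z - 7)

The numerator P(z) = 2*z^2 + z + 1 has P(7) = 106 ≠ 0, so no factor of (z - 7) cancels.
Near z = 7 we can therefore write f(z) = g(z)/(z - 7) with g analytic at 7 and g(7) ≠ 0 (g is just the numerator).

Hence z = 7 is a pole of order 1.

Final answer: 1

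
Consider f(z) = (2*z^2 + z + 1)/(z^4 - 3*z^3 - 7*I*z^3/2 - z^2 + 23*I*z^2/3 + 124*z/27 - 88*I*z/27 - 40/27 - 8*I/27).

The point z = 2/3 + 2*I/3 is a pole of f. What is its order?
Factor the denominator:
  z^4 - 3*z^3 - 7*I*z^3/2 - z^2 + 23*I*z^2/3 + 124*z/27 - 88*I*z/27 - 40/27 - 8*I/27 = (z - 2/3 - 2*I/3)^3*(z - 1 - 3*I/2)

The numerator P(z) = 2*z^2 + z + 1 has P(2/3 + 2*I/3) = 5/3 + 22*I/9 ≠ 0, so no factor of (z - 2/3 - 2*I/3) cancels.
Near z = 2/3 + 2*I/3 we can therefore write f(z) = g(z)/(z - 2/3 - 2*I/3)^3 with g analytic at 2/3 + 2*I/3 and g(2/3 + 2*I/3) ≠ 0 (g is the numerator divided by the remaining denominator factors).

Hence z = 2/3 + 2*I/3 is a pole of order 3.

Final answer: 3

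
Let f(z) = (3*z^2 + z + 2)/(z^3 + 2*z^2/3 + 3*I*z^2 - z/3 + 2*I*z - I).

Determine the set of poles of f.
The singularities of f are the zeros of the denominator. Factoring,
  z^3 + 2*z^2/3 + 3*I*z^2 - z/3 + 2*I*z - I = (z - 1/3)*(z + 1)*(z + 3*I)
so the candidates are z = 1/3, z = -1, z = -3*I.

Check the numerator P(z) = 3*z^2 + z + 2 at each one:
  P(1/3) = 8/3 ≠ 0, so z = 1/3 is a (simple) pole.
  P(-1) = 4 ≠ 0, so z = -1 is a (simple) pole.
  P(-3*I) = -25 - 3*I ≠ 0, so z = -3*I is a (simple) pole.

Poles of f: {-1, -3*I, 1/3}

Final answer: {-1, -3*I, 1/3}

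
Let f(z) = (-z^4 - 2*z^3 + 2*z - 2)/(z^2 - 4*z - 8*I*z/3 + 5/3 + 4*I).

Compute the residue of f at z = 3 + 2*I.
Write f(z) = P(z)/Q(z) with P(z) = -z^4 - 2*z^3 + 2*z - 2 and Q(z) = z^2 - 4*z - 8*I*z/3 + 5/3 + 4*I.
The denominator factors as Q(z) = (z - 1 - 2*I/3)*(z - 3 - 2*I), so z = 3 + 2*I is a simple zero of Q and P is analytic there; z = 3 + 2*I is therefore a simple pole and
  Res(f, z₀) = P(z₀)/Q'(z₀).

Q'(z) = 2*z - 4 - 8*I/3, so Q'(3 + 2*I) = 2 + 4*I/3.
P(3 + 2*I) = 141 - 208*I.

Res(f, 3 + 2*I) = (141 - 208*I)/(2 + 4*I/3) = 21/26 - 1359*I/13

Final answer: 21/26 - 1359*I/13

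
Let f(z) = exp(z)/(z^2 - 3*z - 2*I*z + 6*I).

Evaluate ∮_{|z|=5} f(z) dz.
By the residue theorem, ∮_C f(z) dz = 2πi · (sum of the residues of f at the poles inside |z| = 5).

The denominator factors as (z - 2*I)*(z - 3), so the singularities of f are simple poles at z = 2*I, z = 3.
  |2*I|² = 4 < 25 = 5², so this pole is inside the contour.
  |3|² = 9 < 25 = 5², so this pole is inside the contour.

With P(z) = exp(z) and Q(z) = z^2 - 3*z - 2*I*z + 6*I, each pole is simple, so Res(f, z₀) = P(z₀)/Q'(z₀) with Q'(z) = 2*z - 3 - 2*I.
  Res(f, 2*I) = P(2*I)/Q'(2*I) = (exp(2*I))/(-3 + 2*I) = (-3/13 - 2*I/13)*exp(2*I)
  Res(f, 3) = P(3)/Q'(3) = (exp(3))/(3 - 2*I) = (3/13 + 2*I/13)*exp(3)

Sum of residues inside C: (-3/13 - 2*I/13)*exp(2*I) + (3/13 + 2*I/13)*exp(3)
∮_C f(z) dz = 2πi · ((-3/13 - 2*I/13)*exp(2*I) + (3/13 + 2*I/13)*exp(3)) = pi*(4/13 - 6*I/13)*exp(2*I) + pi*(-4/13 + 6*I/13)*exp(3)

Final answer: pi*(4/13 - 6*I/13)*exp(2*I) + pi*(-4/13 + 6*I/13)*exp(3)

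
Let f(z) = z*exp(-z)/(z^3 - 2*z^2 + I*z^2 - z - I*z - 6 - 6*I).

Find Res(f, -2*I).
Write f(z) = P(z)/Q(z) with P(z) = z*exp(-z) and Q(z) = z^3 - 2*z^2 + I*z^2 - z - I*z - 6 - 6*I.
The denominator factors as Q(z) = (z + 2*I)*(z - 3)*(z + 1 - I), so z = -2*I is a simple zero of Q and P is analytic there; z = -2*I is therefore a simple pole and
  Res(f, z₀) = P(z₀)/Q'(z₀).

Q'(z) = 3*z^2 - 4*z + 2*I*z - 1 - I, so Q'(-2*I) = -9 + 7*I.
P(-2*I) = -2*I*exp(2*I).

Res(f, -2*I) = (-2*I*exp(2*I))/(-9 + 7*I) = (-7/65 + 9*I/65)*exp(2*I)

Final answer: (-7/65 + 9*I/65)*exp(2*I)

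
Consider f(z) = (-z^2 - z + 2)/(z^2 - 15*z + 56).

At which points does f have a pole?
The singularities of f are the zeros of the denominator. Factoring,
  z^2 - 15*z + 56 = (z - 7)*(z - 8)
so the candidates are z = 7, z = 8.

Check the numerator P(z) = -z^2 - z + 2 at each one:
  P(7) = -54 ≠ 0, so z = 7 is a (simple) pole.
  P(8) = -70 ≠ 0, so z = 8 is a (simple) pole.

Poles of f: {7, 8}

Final answer: {7, 8}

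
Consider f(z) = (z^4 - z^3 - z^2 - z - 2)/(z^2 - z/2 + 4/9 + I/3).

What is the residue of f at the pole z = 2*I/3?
Write f(z) = P(z)/Q(z) with P(z) = z^4 - z^3 - z^2 - z - 2 and Q(z) = z^2 - z/2 + 4/9 + I/3.
The denominator factors as Q(z) = (z - 1/2 + 2*I/3)*(z - 2*I/3), so z = 2*I/3 is a simple zero of Q and P is analytic there; z = 2*I/3 is therefore a simple pole and
  Res(f, z₀) = P(z₀)/Q'(z₀).

Q'(z) = 2*z - 1/2, so Q'(2*I/3) = -1/2 + 4*I/3.
P(2*I/3) = -110/81 - 10*I/27.

Res(f, 2*I/3) = (-110/81 - 10*I/27)/(-1/2 + 4*I/3) = 20/219 + 1940*I/1971

Final answer: 20/219 + 1940*I/1971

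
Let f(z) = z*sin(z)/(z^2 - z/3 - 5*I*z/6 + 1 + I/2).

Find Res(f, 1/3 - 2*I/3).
Write f(z) = P(z)/Q(z) with P(z) = z*sin(z) and Q(z) = z^2 - z/3 - 5*I*z/6 + 1 + I/2.
The denominator factors as Q(z) = (z - 1/3 + 2*I/3)*(z - 3*I/2), so z = 1/3 - 2*I/3 is a simple zero of Q and P is analytic there; z = 1/3 - 2*I/3 is therefore a simple pole and
  Res(f, z₀) = P(z₀)/Q'(z₀).

Q'(z) = 2*z - 1/3 - 5*I/6, so Q'(1/3 - 2*I/3) = 1/3 - 13*I/6.
P(1/3 - 2*I/3) = (1/3 - 2*I/3)*sin(1/3 - 2*I/3).

Res(f, 1/3 - 2*I/3) = ((1/3 - 2*I/3)*sin(1/3 - 2*I/3))/(1/3 - 13*I/6) = (56/173 + 18*I/173)*sin(1/3 - 2*I/3)

Final answer: (56/173 + 18*I/173)*sin(1/3 - 2*I/3)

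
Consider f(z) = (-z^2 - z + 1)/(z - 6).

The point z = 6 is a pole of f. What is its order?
Factor the denominator:
  z - 6 = (z - 6)

The numerator P(z) = -z^2 - z + 1 has P(6) = -41 ≠ 0, so no factor of (z - 6) cancels.
Near z = 6 we can therefore write f(z) = g(z)/(z - 6) with g analytic at 6 and g(6) ≠ 0 (g is just the numerator).

Hence z = 6 is a pole of order 1.

Final answer: 1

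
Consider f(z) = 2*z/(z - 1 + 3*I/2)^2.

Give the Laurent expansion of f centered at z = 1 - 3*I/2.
Put w = z - (1 - 3*I/2), i.e. z = w + 1 - 3*I/2. The denominator is w^2, so it suffices to rewrite the numerator in powers of w.

P(z) = 2*z
P(w + 1 - 3*I/2) = 2 - 3*I + 2*w

Dividing each term by w^2:
  f = (2 - 3*I)/w^2 + 2/w

Substituting back w = z - 1 + 3*I/2:
  f(z) = (2 - 3*I)/(z - 1 + 3*I/2)^2 + 2/(z - 1 + 3*I/2)

The series is finite because the numerator is a polynomial; the negative powers form the principal part, and the coefficient of 1/(z - 1 + 3*I/2) gives Res(f, 1 - 3*I/2) = 2.

Final answer: (2 - 3*I)/(z - 1 + 3*I/2)^2 + 2/(z - 1 + 3*I/2)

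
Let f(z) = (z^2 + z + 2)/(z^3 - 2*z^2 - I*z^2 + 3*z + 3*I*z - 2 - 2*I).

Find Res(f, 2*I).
Write f(z) = P(z)/Q(z) with P(z) = z^2 + z + 2 and Q(z) = z^3 - 2*z^2 - I*z^2 + 3*z + 3*I*z - 2 - 2*I.
The denominator factors as Q(z) = (z - 1 + I)*(z - 2*I)*(z - 1), so z = 2*I is a simple zero of Q and P is analytic there; z = 2*I is therefore a simple pole and
  Res(f, z₀) = P(z₀)/Q'(z₀).

Q'(z) = 3*z^2 - 4*z - 2*I*z + 3 + 3*I, so Q'(2*I) = -5 - 5*I.
P(2*I) = -2 + 2*I.

Res(f, 2*I) = (-2 + 2*I)/(-5 - 5*I) = -2*I/5

Final answer: -2*I/5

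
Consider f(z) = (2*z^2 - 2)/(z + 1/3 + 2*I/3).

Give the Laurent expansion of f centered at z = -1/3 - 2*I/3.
Put w = z - (-1/3 - 2*I/3), i.e. z = w - 1/3 - 2*I/3. The denominator is w, so it suffices to rewrite the numerator in powers of w.

P(z) = 2*z^2 - 2
P(w - 1/3 - 2*I/3) = -8/3 + 8*I/9 + (-4/3 - 8*I/3)*w + 2*w^2

Dividing each term by w:
  f = (-8/3 + 8*I/9)/w - 4/3 - 8*I/3 + 2*w

Substituting back w = z + 1/3 + 2*I/3:
  f(z) = (-8/3 + 8*I/9)/(z + 1/3 + 2*I/3) - 4/3 - 8*I/3 + 2*(z + 1/3 + 2*I/3)

The series is finite because the numerator is a polynomial; the negative powers form the principal part, and the coefficient of 1/(z + 1/3 + 2*I/3) gives Res(f, -1/3 - 2*I/3) = -8/3 + 8*I/9.

Final answer: (-8/3 + 8*I/9)/(z + 1/3 + 2*I/3) - 4/3 - 8*I/3 + 2*(z + 1/3 + 2*I/3)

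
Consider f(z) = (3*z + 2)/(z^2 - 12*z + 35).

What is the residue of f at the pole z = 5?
-17/2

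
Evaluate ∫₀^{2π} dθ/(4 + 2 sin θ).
Call the integral J. The integrand is 2π-periodic and we integrate over a full period, so shifting θ does not change the value (θ → θ + π/2 turns sin θ into cos θ). Hence
  J = ∫₀^{2π} dθ/(4 + 2 cos θ).
Put z = e^{iθ}: then cos θ = (z + 1/z)/2, dθ = dz/(iz), and z runs once counterclockwise around |z| = 1:
  J = ∮_{|z|=1} 1/(4 + 2*(z + 1/z)/2) · dz/(iz) = (2/i) ∮_{|z|=1} dz/(2*z^2 + 8*z + 2).
The roots of 2*z^2 + 8*z + 2 are z = (-4 ± sqrt(4^2 - 2^2))/2, with sqrt(12) = 2*sqrt(3); their product is 1, so only z₊ = -2 + sqrt(3) lies inside the unit circle (z₋ = -2 - sqrt(3) lies outside).
z₊ is a simple zero of q(z) = 2*z^2 + 8*z + 2, so Res(1/q, z₊) = 1/q'(z₊) with q'(z) = 4*z + 8; and q'(z₊) = 2*(z₊ - z₋) = 4*sqrt(3).
Therefore J = (2/i) · 2πi · 1/(4*sqrt(3)) = 2*pi/(2*sqrt(3)) = sqrt(3)*pi/3

Final answer: sqrt(3)*pi/3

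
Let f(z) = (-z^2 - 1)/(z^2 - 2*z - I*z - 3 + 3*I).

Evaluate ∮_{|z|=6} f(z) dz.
By the residue theorem, ∮_C f(z) dz = 2πi · (sum of the residues of f at the poles inside |z| = 6).

The denominator factors as (z + 1 - I)*(z - 3), so the singularities of f are simple poles at z = -1 + I, z = 3.
  |-1 + I|² = 2 < 36 = 6², so this pole is inside the contour.
  |3|² = 9 < 36 = 6², so this pole is inside the contour.

With P(z) = -z^2 - 1 and Q(z) = z^2 - 2*z - I*z - 3 + 3*I, each pole is simple, so Res(f, z₀) = P(z₀)/Q'(z₀) with Q'(z) = 2*z - 2 - I.
  Res(f, -1 + I) = P(-1 + I)/Q'(-1 + I) = (-1 + 2*I)/(-4 + I) = 6/17 - 7*I/17
  Res(f, 3) = P(3)/Q'(3) = (-10)/(4 - I) = -40/17 - 10*I/17

Sum of residues inside C: -2 - I
∮_C f(z) dz = 2πi · (-2 - I) = pi*(2 - 4*I)

Final answer: pi*(2 - 4*I)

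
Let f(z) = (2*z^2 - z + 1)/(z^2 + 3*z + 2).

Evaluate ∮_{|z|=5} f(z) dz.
-14*I*pi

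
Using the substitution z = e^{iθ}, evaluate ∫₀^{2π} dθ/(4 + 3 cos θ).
Let J = ∫₀^{2π} dθ/(4 + 3 cos θ).
Put z = e^{iθ}: then cos θ = (z + 1/z)/2, dθ = dz/(iz), and z runs once counterclockwise around |z| = 1:
  J = ∮_{|z|=1} 1/(4 + 3*(z + 1/z)/2) · dz/(iz) = (2/i) ∮_{|z|=1} dz/(3*z^2 + 8*z + 3).
The roots of 3*z^2 + 8*z + 3 are z = (-4 ± sqrt(4^2 - 3^2))/3, with sqrt(7) = sqrt(7); their product is 1, so only z₊ = -4/3 + sqrt(7)/3 lies inside the unit circle (z₋ = -4/3 - sqrt(7)/3 lies outside).
z₊ is a simple zero of q(z) = 3*z^2 + 8*z + 3, so Res(1/q, z₊) = 1/q'(z₊) with q'(z) = 6*z + 8; and q'(z₊) = 3*(z₊ - z₋) = 2*sqrt(7).
Therefore J = (2/i) · 2πi · 1/(2*sqrt(7)) = 2*pi/(sqrt(7)) = 2*sqrt(7)*pi/7

Final answer: 2*sqrt(7)*pi/7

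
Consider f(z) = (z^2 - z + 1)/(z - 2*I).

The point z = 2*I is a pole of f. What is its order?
Factor the denominator:
  z - 2*I = (z - 2*I)

The numerator P(z) = z^2 - z + 1 has P(2*I) = -3 - 2*I ≠ 0, so no factor of (z - 2*I) cancels.
Near z = 2*I we can therefore write f(z) = g(z)/(z - 2*I) with g analytic at 2*I and g(2*I) ≠ 0 (g is just the numerator).

Hence z = 2*I is a pole of order 1.

Final answer: 1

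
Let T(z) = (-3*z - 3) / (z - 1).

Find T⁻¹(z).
Set w = T(z) = (-3*z - 3) / (z - 1) and solve for z:
  w*(z - 1) = -3*z - 3
  -w + z*(w + 3) + 3 = 0
  z*(w + 3) = w - 3
  z = (3 - w)/(-w - 3)
Renaming the variable, T⁻¹(z) = (-z + 3)/(-z - 3) = (z - 3)/(z + 3).
(Check: ad - bc = 6 ≠ 0, so T is invertible.)

Final answer: (z - 3)/(z + 3)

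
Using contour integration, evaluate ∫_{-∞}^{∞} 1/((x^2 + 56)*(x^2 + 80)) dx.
pi*(-7*sqrt(5) + 5*sqrt(14))/3360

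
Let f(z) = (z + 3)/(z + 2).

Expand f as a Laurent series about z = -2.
Put w = z - (-2), i.e. z = w - 2. The denominator is w, so it suffices to rewrite the numerator in powers of w.

P(z) = z + 3
P(w - 2) = 1 + w

Dividing each term by w:
  f = 1/w + 1

Substituting back w = z + 2:
  f(z) = 1/(z + 2) + 1

The series is finite because the numerator is a polynomial; the negative powers form the principal part, and the coefficient of 1/(z + 2) gives Res(f, -2) = 1.

Final answer: 1/(z + 2) + 1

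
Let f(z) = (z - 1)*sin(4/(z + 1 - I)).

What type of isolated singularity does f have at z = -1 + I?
Let u = z + 1 - I. Then
  sin(4/u) = Σ_{k≥0} (-1)^k (4)^(2k+1)/((2k+1)!·u^(2k+1)) = 4/u - 32/(3*u^3) + 128/(15*u^5) + ...
which has infinitely many negative powers of u, so sin(4/(z + 1 - I)) has an essential singularity at z = -1 + I.
The extra factor z - 1 is a nonzero polynomial; if the product had at most a pole at z = -1 + I, dividing by that polynomial would leave sin(4/(z + 1 - I)) with at most a pole too — contradiction. (Equivalently, the product's Laurent series still has infinitely many negative powers.)
So the singularity is essential.

Final answer: essential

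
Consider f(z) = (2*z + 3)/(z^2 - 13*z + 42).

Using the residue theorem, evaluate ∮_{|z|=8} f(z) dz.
4*I*pi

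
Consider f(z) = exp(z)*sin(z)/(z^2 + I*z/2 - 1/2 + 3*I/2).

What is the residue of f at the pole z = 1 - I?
(8/25 + 6*I/25)*exp(1 - I)*sin(1 - I)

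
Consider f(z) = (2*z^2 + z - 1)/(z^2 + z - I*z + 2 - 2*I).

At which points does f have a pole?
The singularities of f are the zeros of the denominator. Factoring,
  z^2 + z - I*z + 2 - 2*I = (z + 1 + I)*(z - 2*I)
so the candidates are z = -1 - I, z = 2*I.

Check the numerator P(z) = 2*z^2 + z - 1 at each one:
  P(-1 - I) = -2 + 3*I ≠ 0, so z = -1 - I is a (simple) pole.
  P(2*I) = -9 + 2*I ≠ 0, so z = 2*I is a (simple) pole.

Poles of f: {-1 - I, 2*I}

Final answer: {-1 - I, 2*I}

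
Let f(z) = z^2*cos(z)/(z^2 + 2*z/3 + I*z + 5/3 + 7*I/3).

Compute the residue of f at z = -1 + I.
(-54/97 + 24*I/97)*cos(1 - I)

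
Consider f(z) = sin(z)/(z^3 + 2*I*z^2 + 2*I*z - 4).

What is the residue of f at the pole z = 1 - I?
Write f(z) = P(z)/Q(z) with P(z) = sin(z) and Q(z) = z^3 + 2*I*z^2 + 2*I*z - 4.
The denominator factors as Q(z) = (z - 1 + I)*(z + 1 - I)*(z + 2*I), so z = 1 - I is a simple zero of Q and P is analytic there; z = 1 - I is therefore a simple pole and
  Res(f, z₀) = P(z₀)/Q'(z₀).

Q'(z) = 3*z^2 + 4*I*z + 2*I, so Q'(1 - I) = 4.
P(1 - I) = sin(1 - I).

Res(f, 1 - I) = (sin(1 - I))/(4) = sin(1 - I)/4

Final answer: sin(1 - I)/4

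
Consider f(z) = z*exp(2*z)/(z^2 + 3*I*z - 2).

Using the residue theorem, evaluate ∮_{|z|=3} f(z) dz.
By the residue theorem, ∮_C f(z) dz = 2πi · (sum of the residues of f at the poles inside |z| = 3).

The denominator factors as (z + 2*I)*(z + I), so the singularities of f are simple poles at z = -2*I, z = -I.
  |-2*I|² = 4 < 9 = 3², so this pole is inside the contour.
  |-I|² = 1 < 9 = 3², so this pole is inside the contour.

With P(z) = z*exp(2*z) and Q(z) = z^2 + 3*I*z - 2, each pole is simple, so Res(f, z₀) = P(z₀)/Q'(z₀) with Q'(z) = 2*z + 3*I.
  Res(f, -2*I) = P(-2*I)/Q'(-2*I) = (-2*I*exp(-4*I))/(-I) = 2*exp(-4*I)
  Res(f, -I) = P(-I)/Q'(-I) = (-I*exp(-2*I))/(I) = -exp(-2*I)

Sum of residues inside C: -exp(-2*I) + 2*exp(-4*I)
∮_C f(z) dz = 2πi · (-exp(-2*I) + 2*exp(-4*I)) = 4*I*pi*exp(-4*I) - 2*I*pi*exp(-2*I)

Final answer: 4*I*pi*exp(-4*I) - 2*I*pi*exp(-2*I)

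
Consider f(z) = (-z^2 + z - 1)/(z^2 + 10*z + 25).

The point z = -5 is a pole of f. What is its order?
Factor the denominator:
  z^2 + 10*z + 25 = (z + 5)^2

The numerator P(z) = -z^2 + z - 1 has P(-5) = -31 ≠ 0, so no factor of (z + 5) cancels.
Near z = -5 we can therefore write f(z) = g(z)/(z + 5)^2 with g analytic at -5 and g(-5) ≠ 0 (g is just the numerator).

Hence z = -5 is a pole of order 2.

Final answer: 2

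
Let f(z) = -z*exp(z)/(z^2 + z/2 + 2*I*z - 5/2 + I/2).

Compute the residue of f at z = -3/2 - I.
Write f(z) = P(z)/Q(z) with P(z) = -z*exp(z) and Q(z) = z^2 + z/2 + 2*I*z - 5/2 + I/2.
The denominator factors as Q(z) = (z + 3/2 + I)*(z - 1 + I), so z = -3/2 - I is a simple zero of Q and P is analytic there; z = -3/2 - I is therefore a simple pole and
  Res(f, z₀) = P(z₀)/Q'(z₀).

Q'(z) = 2*z + 1/2 + 2*I, so Q'(-3/2 - I) = -5/2.
P(-3/2 - I) = (3/2 + I)*exp(-3/2 - I).

Res(f, -3/2 - I) = ((3/2 + I)*exp(-3/2 - I))/(-5/2) = (-3/5 - 2*I/5)*exp(-3/2 - I)

Final answer: (-3/5 - 2*I/5)*exp(-3/2 - I)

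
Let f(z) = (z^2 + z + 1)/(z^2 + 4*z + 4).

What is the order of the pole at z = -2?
Factor the denominator:
  z^2 + 4*z + 4 = (z + 2)^2

The numerator P(z) = z^2 + z + 1 has P(-2) = 3 ≠ 0, so no factor of (z + 2) cancels.
Near z = -2 we can therefore write f(z) = g(z)/(z + 2)^2 with g analytic at -2 and g(-2) ≠ 0 (g is just the numerator).

Hence z = -2 is a pole of order 2.

Final answer: 2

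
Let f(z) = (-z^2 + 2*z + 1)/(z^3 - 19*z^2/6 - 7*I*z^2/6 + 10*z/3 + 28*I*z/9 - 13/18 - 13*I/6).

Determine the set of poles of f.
The singularities of f are the zeros of the denominator. Factoring,
  z^3 - 19*z^2/6 - 7*I*z^2/6 + 10*z/3 + 28*I*z/9 - 13/18 - 13*I/6 = (z - 2/3 - I)*(z - 1 - 2*I/3)*(z - 3/2 + I/2)
so the candidates are z = 2/3 + I, z = 1 + 2*I/3, z = 3/2 - I/2.

Check the numerator P(z) = -z^2 + 2*z + 1 at each one:
  P(2/3 + I) = 26/9 + 2*I/3 ≠ 0, so z = 2/3 + I is a (simple) pole.
  P(1 + 2*I/3) = 22/9 ≠ 0, so z = 1 + 2*I/3 is a (simple) pole.
  P(3/2 - I/2) = 2 + I/2 ≠ 0, so z = 3/2 - I/2 is a (simple) pole.

Poles of f: {2/3 + I, 1 + 2*I/3, 3/2 - I/2}

Final answer: {2/3 + I, 1 + 2*I/3, 3/2 - I/2}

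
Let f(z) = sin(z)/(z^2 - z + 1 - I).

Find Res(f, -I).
(2/5 + I/5)*sinh(1)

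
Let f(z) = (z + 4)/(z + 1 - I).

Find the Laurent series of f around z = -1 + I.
Put w = z - (-1 + I), i.e. z = w - 1 + I. The denominator is w, so it suffices to rewrite the numerator in powers of w.

P(z) = z + 4
P(w - 1 + I) = 3 + I + w

Dividing each term by w:
  f = (3 + I)/w + 1

Substituting back w = z + 1 - I:
  f(z) = (3 + I)/(z + 1 - I) + 1

The series is finite because the numerator is a polynomial; the negative powers form the principal part, and the coefficient of 1/(z + 1 - I) gives Res(f, -1 + I) = 3 + I.

Final answer: (3 + I)/(z + 1 - I) + 1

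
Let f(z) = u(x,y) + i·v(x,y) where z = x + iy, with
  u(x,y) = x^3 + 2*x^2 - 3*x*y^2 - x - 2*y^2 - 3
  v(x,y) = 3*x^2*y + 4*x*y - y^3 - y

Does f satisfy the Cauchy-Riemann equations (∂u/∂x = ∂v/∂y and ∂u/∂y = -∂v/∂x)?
∂u/∂x = 3*x^2 + 4*x - 3*y^2 - 1
∂v/∂y = 3*x^2 + 4*x - 3*y^2 - 1
∂u/∂y = -6*x*y - 4*y
∂v/∂x = 6*x*y + 4*y
∂u/∂x = ∂v/∂y and ∂u/∂y = -∂v/∂x hold identically; f is analytic.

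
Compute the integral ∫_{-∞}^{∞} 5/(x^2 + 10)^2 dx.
Let f(z) = 5/(z^2 + 10)^2. The denominator has no real zeros and deg Q - deg P = 4 ≥ 2, so the integral of f over the upper semicircle |z| = R tends to 0 as R → ∞. Closing the contour in the upper half-plane,
  ∫_{-∞}^{∞} f(x) dx = 2πi · Σ Res(f, z_k)  over the poles with Im z_k > 0.

Zeros of the denominator: z^2 + 10 = 0 gives z = ±sqrt(10)*I.
Upper half-plane: z = sqrt(10)*I (a pole of order 2).

Write f(z) = g(z)/(z - sqrt(10)*I)^2 with g(z) = 5/(z + sqrt(10)*I)^2. For a double pole, Res(f, z₀) = g'(z₀):
  g'(z) = -10/(z + sqrt(10)*I)^3
  Res(f, sqrt(10)*I) = g'(sqrt(10)*I) = -sqrt(10)*I/80

∫_{-∞}^{∞} f(x) dx = 2πi · (-sqrt(10)*I/80) = sqrt(10)*pi/40

Final answer: sqrt(10)*pi/40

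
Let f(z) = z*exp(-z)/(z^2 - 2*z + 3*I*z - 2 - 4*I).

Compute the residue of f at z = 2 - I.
(3/5 - 4*I/5)*exp(-2 + I)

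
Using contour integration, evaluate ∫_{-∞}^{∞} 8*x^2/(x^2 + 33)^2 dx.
Let f(z) = 8*z^2/(z^2 + 33)^2. The denominator has no real zeros and deg Q - deg P = 2 ≥ 2, so the integral of f over the upper semicircle |z| = R tends to 0 as R → ∞. Closing the contour in the upper half-plane,
  ∫_{-∞}^{∞} f(x) dx = 2πi · Σ Res(f, z_k)  over the poles with Im z_k > 0.

Zeros of the denominator: z^2 + 33 = 0 gives z = ±sqrt(33)*I.
Upper half-plane: z = sqrt(33)*I (a pole of order 2).

Write f(z) = g(z)/(z - sqrt(33)*I)^2 with g(z) = 8*z^2/(z + sqrt(33)*I)^2. For a double pole, Res(f, z₀) = g'(z₀):
  g'(z) = 16*sqrt(33)*I*z/(z + sqrt(33)*I)^3
  Res(f, sqrt(33)*I) = g'(sqrt(33)*I) = -2*sqrt(33)*I/33

∫_{-∞}^{∞} f(x) dx = 2πi · (-2*sqrt(33)*I/33) = 4*sqrt(33)*pi/33

Final answer: 4*sqrt(33)*pi/33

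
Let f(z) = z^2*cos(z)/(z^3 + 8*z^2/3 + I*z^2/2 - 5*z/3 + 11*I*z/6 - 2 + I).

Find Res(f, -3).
Write f(z) = P(z)/Q(z) with P(z) = z^2*cos(z) and Q(z) = z^3 + 8*z^2/3 + I*z^2/2 - 5*z/3 + 11*I*z/6 - 2 + I.
The denominator factors as Q(z) = (z - 1 + I/2)*(z + 3)*(z + 2/3), so z = -3 is a simple zero of Q and P is analytic there; z = -3 is therefore a simple pole and
  Res(f, z₀) = P(z₀)/Q'(z₀).

Q'(z) = 3*z^2 + 16*z/3 + I*z - 5/3 + 11*I/6, so Q'(-3) = 28/3 - 7*I/6.
P(-3) = 9*cos(3).

Res(f, -3) = (9*cos(3))/(28/3 - 7*I/6) = (432/455 + 54*I/455)*cos(3)

Final answer: (432/455 + 54*I/455)*cos(3)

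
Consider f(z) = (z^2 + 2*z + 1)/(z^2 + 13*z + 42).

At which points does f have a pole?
The singularities of f are the zeros of the denominator. Factoring,
  z^2 + 13*z + 42 = (z + 6)*(z + 7)
so the candidates are z = -6, z = -7.

Check the numerator P(z) = z^2 + 2*z + 1 at each one:
  P(-6) = 25 ≠ 0, so z = -6 is a (simple) pole.
  P(-7) = 36 ≠ 0, so z = -7 is a (simple) pole.

Poles of f: {-7, -6}

Final answer: {-7, -6}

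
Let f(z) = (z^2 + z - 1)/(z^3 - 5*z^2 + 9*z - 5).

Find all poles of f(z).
The singularities of f are the zeros of the denominator. Factoring,
  z^3 - 5*z^2 + 9*z - 5 = (z - 1)*(z - 2 - I)*(z - 2 + I)
so the candidates are z = 1, z = 2 + I, z = 2 - I.

Check the numerator P(z) = z^2 + z - 1 at each one:
  P(1) = 1 ≠ 0, so z = 1 is a (simple) pole.
  P(2 + I) = 4 + 5*I ≠ 0, so z = 2 + I is a (simple) pole.
  P(2 - I) = 4 - 5*I ≠ 0, so z = 2 - I is a (simple) pole.

Poles of f: {1, 2 - I, 2 + I}

Final answer: {1, 2 - I, 2 + I}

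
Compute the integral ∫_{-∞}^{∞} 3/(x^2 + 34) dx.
Let f(z) = 3/(z^2 + 34). The denominator has no real zeros and deg Q - deg P = 2 ≥ 2, so the integral of f over the upper semicircle |z| = R tends to 0 as R → ∞. Closing the contour in the upper half-plane,
  ∫_{-∞}^{∞} f(x) dx = 2πi · Σ Res(f, z_k)  over the poles with Im z_k > 0.

Zeros of the denominator: z^2 + 34 = 0 gives z = ±sqrt(34)*I.
Upper half-plane: z = sqrt(34)*I (simple).

Each pole is a simple zero of Q(z) = z^2 + 34, so Res(f, z₀) = P(z₀)/Q'(z₀) with P(z) = 3, Q'(z) = 2*z:
  Res(f, sqrt(34)*I) = (3)/(2*sqrt(34)*I) = -3*sqrt(34)*I/68

∫_{-∞}^{∞} f(x) dx = 2πi · (-3*sqrt(34)*I/68) = 3*sqrt(34)*pi/34

Final answer: 3*sqrt(34)*pi/34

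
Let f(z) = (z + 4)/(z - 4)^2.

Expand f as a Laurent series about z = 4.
Put w = z - (4), i.e. z = w + 4. The denominator is w^2, so it suffices to rewrite the numerator in powers of w.

P(z) = z + 4
P(w + 4) = 8 + w

Dividing each term by w^2:
  f = 8/w^2 + 1/w

Substituting back w = z - 4:
  f(z) = 8/(z - 4)^2 + 1/(z - 4)

The series is finite because the numerator is a polynomial; the negative powers form the principal part, and the coefficient of 1/(z - 4) gives Res(f, 4) = 1.

Final answer: 8/(z - 4)^2 + 1/(z - 4)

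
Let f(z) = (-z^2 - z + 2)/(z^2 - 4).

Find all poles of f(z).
The singularities of f are the zeros of the denominator. Factoring,
  z^2 - 4 = (z + 2)*(z - 2)
so the candidates are z = -2, z = 2.

Check the numerator P(z) = -z^2 - z + 2 at each one:
  P(-2) = 0, so the factor (z + 2) cancels and z = -2 is only a removable singularity, not a pole.
  P(2) = -4 ≠ 0, so z = 2 is a (simple) pole.

Poles of f: {2}

Final answer: {2}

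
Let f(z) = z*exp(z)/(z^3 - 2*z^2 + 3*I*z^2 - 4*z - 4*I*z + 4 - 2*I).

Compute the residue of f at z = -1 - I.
Write f(z) = P(z)/Q(z) with P(z) = z*exp(z) and Q(z) = z^3 - 2*z^2 + 3*I*z^2 - 4*z - 4*I*z + 4 - 2*I.
The denominator factors as Q(z) = (z - 2 + I)*(z + 1 + I)*(z - 1 + I), so z = -1 - I is a simple zero of Q and P is analytic there; z = -1 - I is therefore a simple pole and
  Res(f, z₀) = P(z₀)/Q'(z₀).

Q'(z) = 3*z^2 - 4*z + 6*I*z - 4 - 4*I, so Q'(-1 - I) = 6.
P(-1 - I) = (-1 - I)*exp(-1 - I).

Res(f, -1 - I) = ((-1 - I)*exp(-1 - I))/(6) = (-1/6 - I/6)*exp(-1 - I)

Final answer: (-1/6 - I/6)*exp(-1 - I)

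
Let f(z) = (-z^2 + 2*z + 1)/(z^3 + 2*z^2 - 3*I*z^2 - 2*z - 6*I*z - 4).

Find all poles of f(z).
The singularities of f are the zeros of the denominator. Factoring,
  z^3 + 2*z^2 - 3*I*z^2 - 2*z - 6*I*z - 4 = (z - 2*I)*(z - I)*(z + 2)
so the candidates are z = 2*I, z = I, z = -2.

Check the numerator P(z) = -z^2 + 2*z + 1 at each one:
  P(2*I) = 5 + 4*I ≠ 0, so z = 2*I is a (simple) pole.
  P(I) = 2 + 2*I ≠ 0, so z = I is a (simple) pole.
  P(-2) = -7 ≠ 0, so z = -2 is a (simple) pole.

Poles of f: {-2, I, 2*I}

Final answer: {-2, I, 2*I}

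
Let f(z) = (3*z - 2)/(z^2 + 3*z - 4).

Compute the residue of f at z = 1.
Write f(z) = P(z)/Q(z) with P(z) = 3*z - 2 and Q(z) = z^2 + 3*z - 4.
The denominator factors as Q(z) = (z - 1)*(z + 4), so z = 1 is a simple zero of Q and P is analytic there; z = 1 is therefore a simple pole and
  Res(f, z₀) = P(z₀)/Q'(z₀).

Q'(z) = 2*z + 3, so Q'(1) = 5.
P(1) = 1.

Res(f, 1) = (1)/(5) = 1/5

Final answer: 1/5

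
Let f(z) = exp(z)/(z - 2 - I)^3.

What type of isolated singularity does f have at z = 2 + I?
pole of order 3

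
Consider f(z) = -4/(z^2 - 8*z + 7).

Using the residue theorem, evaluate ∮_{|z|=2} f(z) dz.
By the residue theorem, ∮_C f(z) dz = 2πi · (sum of the residues of f at the poles inside |z| = 2).

The denominator factors as (z - 7)*(z - 1), so the singularities of f are simple poles at z = 7, z = 1.
  |7|² = 49 > 4 = 2², so this pole is outside the contour.
  |1|² = 1 < 4 = 2², so this pole is inside the contour.

With P(z) = -4 and Q(z) = z^2 - 8*z + 7, each pole is simple, so Res(f, z₀) = P(z₀)/Q'(z₀) with Q'(z) = 2*z - 8.
  Res(f, 1) = P(1)/Q'(1) = (-4)/(-6) = 2/3

∮_C f(z) dz = 2πi · (2/3) = 4*I*pi/3

Final answer: 4*I*pi/3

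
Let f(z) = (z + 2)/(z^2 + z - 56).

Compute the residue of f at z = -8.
Write f(z) = P(z)/Q(z) with P(z) = z + 2 and Q(z) = z^2 + z - 56.
The denominator factors as Q(z) = (z - 7)*(z + 8), so z = -8 is a simple zero of Q and P is analytic there; z = -8 is therefore a simple pole and
  Res(f, z₀) = P(z₀)/Q'(z₀).

Q'(z) = 2*z + 1, so Q'(-8) = -15.
P(-8) = -6.

Res(f, -8) = (-6)/(-15) = 2/5

Final answer: 2/5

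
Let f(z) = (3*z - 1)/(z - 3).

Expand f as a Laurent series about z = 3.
Put w = z - (3), i.e. z = w + 3. The denominator is w, so it suffices to rewrite the numerator in powers of w.

P(z) = 3*z - 1
P(w + 3) = 8 + 3*w

Dividing each term by w:
  f = 8/w + 3

Substituting back w = z - 3:
  f(z) = 8/(z - 3) + 3

The series is finite because the numerator is a polynomial; the negative powers form the principal part, and the coefficient of 1/(z - 3) gives Res(f, 3) = 8.

Final answer: 8/(z - 3) + 3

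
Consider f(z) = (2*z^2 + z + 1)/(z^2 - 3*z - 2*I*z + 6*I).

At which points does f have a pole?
The singularities of f are the zeros of the denominator. Factoring,
  z^2 - 3*z - 2*I*z + 6*I = (z - 2*I)*(z - 3)
so the candidates are z = 2*I, z = 3.

Check the numerator P(z) = 2*z^2 + z + 1 at each one:
  P(2*I) = -7 + 2*I ≠ 0, so z = 2*I is a (simple) pole.
  P(3) = 22 ≠ 0, so z = 3 is a (simple) pole.

Poles of f: {2*I, 3}

Final answer: {2*I, 3}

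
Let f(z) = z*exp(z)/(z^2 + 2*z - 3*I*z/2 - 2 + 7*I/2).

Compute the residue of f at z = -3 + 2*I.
Write f(z) = P(z)/Q(z) with P(z) = z*exp(z) and Q(z) = z^2 + 2*z - 3*I*z/2 - 2 + 7*I/2.
The denominator factors as Q(z) = (z - 1 + I/2)*(z + 3 - 2*I), so z = -3 + 2*I is a simple zero of Q and P is analytic there; z = -3 + 2*I is therefore a simple pole and
  Res(f, z₀) = P(z₀)/Q'(z₀).

Q'(z) = 2*z + 2 - 3*I/2, so Q'(-3 + 2*I) = -4 + 5*I/2.
P(-3 + 2*I) = (-3 + 2*I)*exp(-3 + 2*I).

Res(f, -3 + 2*I) = ((-3 + 2*I)*exp(-3 + 2*I))/(-4 + 5*I/2) = (68/89 - 2*I/89)*exp(-3 + 2*I)

Final answer: (68/89 - 2*I/89)*exp(-3 + 2*I)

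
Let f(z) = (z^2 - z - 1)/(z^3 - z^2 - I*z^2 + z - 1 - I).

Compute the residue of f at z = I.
Write f(z) = P(z)/Q(z) with P(z) = z^2 - z - 1 and Q(z) = z^3 - z^2 - I*z^2 + z - 1 - I.
The denominator factors as Q(z) = (z - 1 - I)*(z + I)*(z - I), so z = I is a simple zero of Q and P is analytic there; z = I is therefore a simple pole and
  Res(f, z₀) = P(z₀)/Q'(z₀).

Q'(z) = 3*z^2 - 2*z - 2*I*z + 1, so Q'(I) = -2*I.
P(I) = -2 - I.

Res(f, I) = (-2 - I)/(-2*I) = 1/2 - I

Final answer: 1/2 - I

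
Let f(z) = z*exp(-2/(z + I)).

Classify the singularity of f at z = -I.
Let u = z + I. Then
  e^(-2/u) = Σ_{k≥0} (-2)^k/(k!·u^k) = 1 - 2/u + 2/u^2 - 4/(3*u^3) + ...
which has infinitely many negative powers of u, so exp(-2/(z + I)) has an essential singularity at z = -I.
The extra factor z is a nonzero polynomial; if the product had at most a pole at z = -I, dividing by that polynomial would leave exp(-2/(z + I)) with at most a pole too — contradiction. (Equivalently, the product's Laurent series still has infinitely many negative powers.)
So the singularity is essential.

Final answer: essential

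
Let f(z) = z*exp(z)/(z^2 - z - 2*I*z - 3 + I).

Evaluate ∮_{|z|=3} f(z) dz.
By the residue theorem, ∮_C f(z) dz = 2πi · (sum of the residues of f at the poles inside |z| = 3).

The denominator factors as (z + 1 - I)*(z - 2 - I), so the singularities of f are simple poles at z = -1 + I, z = 2 + I.
  |-1 + I|² = 2 < 9 = 3², so this pole is inside the contour.
  |2 + I|² = 5 < 9 = 3², so this pole is inside the contour.

With P(z) = z*exp(z) and Q(z) = z^2 - z - 2*I*z - 3 + I, each pole is simple, so Res(f, z₀) = P(z₀)/Q'(z₀) with Q'(z) = 2*z - 1 - 2*I.
  Res(f, -1 + I) = P(-1 + I)/Q'(-1 + I) = ((-1 + I)*exp(-1 + I))/(-3) = (1/3 - I/3)*exp(-1 + I)
  Res(f, 2 + I) = P(2 + I)/Q'(2 + I) = ((2 + I)*exp(2 + I))/(3) = (2/3 + I/3)*exp(2 + I)

Sum of residues inside C: (1/3 - I/3)*exp(-1 + I) + (2/3 + I/3)*exp(2 + I)
∮_C f(z) dz = 2πi · ((1/3 - I/3)*exp(-1 + I) + (2/3 + I/3)*exp(2 + I)) = pi*(2/3 + 2*I/3)*exp(-1 + I) + pi*(-2/3 + 4*I/3)*exp(2 + I)

Final answer: pi*(2/3 + 2*I/3)*exp(-1 + I) + pi*(-2/3 + 4*I/3)*exp(2 + I)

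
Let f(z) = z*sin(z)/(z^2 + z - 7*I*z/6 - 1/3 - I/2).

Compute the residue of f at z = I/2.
Write f(z) = P(z)/Q(z) with P(z) = z*sin(z) and Q(z) = z^2 + z - 7*I*z/6 - 1/3 - I/2.
The denominator factors as Q(z) = (z - I/2)*(z + 1 - 2*I/3), so z = I/2 is a simple zero of Q and P is analytic there; z = I/2 is therefore a simple pole and
  Res(f, z₀) = P(z₀)/Q'(z₀).

Q'(z) = 2*z + 1 - 7*I/6, so Q'(I/2) = 1 - I/6.
P(I/2) = -sinh(1/2)/2.

Res(f, I/2) = (-sinh(1/2)/2)/(1 - I/6) = (-18/37 - 3*I/37)*sinh(1/2)

Final answer: (-18/37 - 3*I/37)*sinh(1/2)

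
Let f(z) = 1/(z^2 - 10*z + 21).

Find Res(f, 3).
Write f(z) = P(z)/Q(z) with P(z) = 1 and Q(z) = z^2 - 10*z + 21.
The denominator factors as Q(z) = (z - 3)*(z - 7), so z = 3 is a simple zero of Q and P is analytic there; z = 3 is therefore a simple pole and
  Res(f, z₀) = P(z₀)/Q'(z₀).

Q'(z) = 2*z - 10, so Q'(3) = -4.
P(3) = 1.

Res(f, 3) = (1)/(-4) = -1/4

Final answer: -1/4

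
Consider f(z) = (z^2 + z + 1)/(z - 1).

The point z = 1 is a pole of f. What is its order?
Factor the denominator:
  z - 1 = (z - 1)

The numerator P(z) = z^2 + z + 1 has P(1) = 3 ≠ 0, so no factor of (z - 1) cancels.
Near z = 1 we can therefore write f(z) = g(z)/(z - 1) with g analytic at 1 and g(1) ≠ 0 (g is just the numerator).

Hence z = 1 is a pole of order 1.

Final answer: 1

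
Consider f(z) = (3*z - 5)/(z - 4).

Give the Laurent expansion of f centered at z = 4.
Put w = z - (4), i.e. z = w + 4. The denominator is w, so it suffices to rewrite the numerator in powers of w.

P(z) = 3*z - 5
P(w + 4) = 7 + 3*w

Dividing each term by w:
  f = 7/w + 3

Substituting back w = z - 4:
  f(z) = 7/(z - 4) + 3

The series is finite because the numerator is a polynomial; the negative powers form the principal part, and the coefficient of 1/(z - 4) gives Res(f, 4) = 7.

Final answer: 7/(z - 4) + 3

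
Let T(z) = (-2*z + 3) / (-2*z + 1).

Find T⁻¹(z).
Set w = T(z) = (-2*z + 3) / (-2*z + 1) and solve for z:
  w*(-2*z + 1) = -2*z + 3
  w + z*(2 - 2*w) - 3 = 0
  z*(2 - 2*w) = 3 - w
  z = (w - 3)/(2*w - 2)
Renaming the variable, T⁻¹(z) = (z - 3)/(2*z - 2).
(Check: ad - bc = 4 ≠ 0, so T is invertible.)

Final answer: (z - 3)/(2*z - 2)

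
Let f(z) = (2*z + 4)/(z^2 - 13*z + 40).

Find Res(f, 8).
20/3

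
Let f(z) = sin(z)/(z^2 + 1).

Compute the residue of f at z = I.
Write f(z) = P(z)/Q(z) with P(z) = sin(z) and Q(z) = z^2 + 1.
The denominator factors as Q(z) = (z - I)*(z + I), so z = I is a simple zero of Q and P is analytic there; z = I is therefore a simple pole and
  Res(f, z₀) = P(z₀)/Q'(z₀).

Q'(z) = 2*z, so Q'(I) = 2*I.
P(I) = I*sinh(1).

Res(f, I) = (I*sinh(1))/(2*I) = sinh(1)/2

Final answer: sinh(1)/2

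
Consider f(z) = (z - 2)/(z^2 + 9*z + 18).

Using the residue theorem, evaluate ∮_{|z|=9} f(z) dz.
By the residue theorem, ∮_C f(z) dz = 2πi · (sum of the residues of f at the poles inside |z| = 9).

The denominator factors as (z + 3)*(z + 6), so the singularities of f are simple poles at z = -3, z = -6.
  |-3|² = 9 < 81 = 9², so this pole is inside the contour.
  |-6|² = 36 < 81 = 9², so this pole is inside the contour.

With P(z) = z - 2 and Q(z) = z^2 + 9*z + 18, each pole is simple, so Res(f, z₀) = P(z₀)/Q'(z₀) with Q'(z) = 2*z + 9.
  Res(f, -3) = P(-3)/Q'(-3) = (-5)/(3) = -5/3
  Res(f, -6) = P(-6)/Q'(-6) = (-8)/(-3) = 8/3

Sum of residues inside C: 1
∮_C f(z) dz = 2πi · (1) = 2*I*pi

Final answer: 2*I*pi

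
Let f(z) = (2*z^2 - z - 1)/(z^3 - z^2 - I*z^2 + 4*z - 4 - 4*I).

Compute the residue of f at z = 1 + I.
Write f(z) = P(z)/Q(z) with P(z) = 2*z^2 - z - 1 and Q(z) = z^3 - z^2 - I*z^2 + 4*z - 4 - 4*I.
The denominator factors as Q(z) = (z - 1 - I)*(z - 2*I)*(z + 2*I), so z = 1 + I is a simple zero of Q and P is analytic there; z = 1 + I is therefore a simple pole and
  Res(f, z₀) = P(z₀)/Q'(z₀).

Q'(z) = 3*z^2 - 2*z - 2*I*z + 4, so Q'(1 + I) = 4 + 2*I.
P(1 + I) = -2 + 3*I.

Res(f, 1 + I) = (-2 + 3*I)/(4 + 2*I) = -1/10 + 4*I/5

Final answer: -1/10 + 4*I/5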